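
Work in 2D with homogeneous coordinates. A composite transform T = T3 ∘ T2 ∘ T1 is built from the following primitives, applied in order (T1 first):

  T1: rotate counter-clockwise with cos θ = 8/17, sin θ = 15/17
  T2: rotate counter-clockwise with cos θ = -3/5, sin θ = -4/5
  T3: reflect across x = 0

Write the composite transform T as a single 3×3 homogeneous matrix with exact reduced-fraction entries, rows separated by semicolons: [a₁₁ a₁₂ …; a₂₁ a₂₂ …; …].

T1 = [8/17 -15/17 0; 15/17 8/17 0; 0 0 1]
T2·T1 = [36/85 77/85 0; -77/85 36/85 0; 0 0 1]
T3·…·T1 = [-36/85 -77/85 0; -77/85 36/85 0; 0 0 1]

T = [-36/85 -77/85 0; -77/85 36/85 0; 0 0 1]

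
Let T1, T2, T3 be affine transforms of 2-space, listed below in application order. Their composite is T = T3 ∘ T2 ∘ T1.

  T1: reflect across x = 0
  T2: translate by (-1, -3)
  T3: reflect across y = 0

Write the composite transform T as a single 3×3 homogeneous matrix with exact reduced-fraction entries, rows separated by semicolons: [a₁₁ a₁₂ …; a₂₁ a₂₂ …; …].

T = [-1 0 -1; 0 -1 3; 0 0 1]

T1 = [-1 0 0; 0 1 0; 0 0 1]
T2·T1 = [-1 0 -1; 0 1 -3; 0 0 1]
T3·…·T1 = [-1 0 -1; 0 -1 3; 0 0 1]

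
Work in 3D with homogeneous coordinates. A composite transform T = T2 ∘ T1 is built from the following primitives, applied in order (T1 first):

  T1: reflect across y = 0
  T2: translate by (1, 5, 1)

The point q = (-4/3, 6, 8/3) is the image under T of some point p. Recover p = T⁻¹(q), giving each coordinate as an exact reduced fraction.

T1 = [1 0 0 0; 0 -1 0 0; 0 0 1 0; 0 0 0 1]
T2·T1 = [1 0 0 1; 0 -1 0 5; 0 0 1 1; 0 0 0 1]
det M = -1; M⁻¹ = [1 0 0 -1; 0 -1 0 5; 0 0 1 -1; 0 0 0 1]
M⁻¹ · (-4/3, 6, 8/3)ᵀ = (-7/3, -1, 5/3)ᵀ

p = (-7/3, -1, 5/3)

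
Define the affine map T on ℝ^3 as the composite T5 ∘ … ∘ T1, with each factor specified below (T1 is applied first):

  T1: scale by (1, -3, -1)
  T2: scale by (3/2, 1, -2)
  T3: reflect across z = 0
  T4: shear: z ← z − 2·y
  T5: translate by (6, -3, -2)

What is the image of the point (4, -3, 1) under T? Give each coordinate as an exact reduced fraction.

T1 scale by (1, -3, -1): (4, -3, 1) → (4, 9, -1)
T2 scale by (3/2, 1, -2): (4, 9, -1) → (6, 9, 2)
T3 reflect across z = 0: (6, 9, 2) → (6, 9, -2)
T4 shear: z ← z − 2·y: (6, 9, -2) → (6, 9, -20)
T5 translate by (6, -3, -2): (6, 9, -20) → (12, 6, -22)

T(p) = (12, 6, -22)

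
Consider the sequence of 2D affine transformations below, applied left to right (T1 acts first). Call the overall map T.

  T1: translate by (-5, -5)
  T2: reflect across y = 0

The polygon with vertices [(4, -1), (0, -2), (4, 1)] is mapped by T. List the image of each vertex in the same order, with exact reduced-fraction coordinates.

T1 translate by (-5, -5): (4, -1) → (-1, -6); (0, -2) → (-5, -7); (4, 1) → (-1, -4)
T2 reflect across y = 0: (-1, -6) → (-1, 6); (-5, -7) → (-5, 7); (-1, -4) → (-1, 4)

image vertices: (-1, 6), (-5, 7), (-1, 4)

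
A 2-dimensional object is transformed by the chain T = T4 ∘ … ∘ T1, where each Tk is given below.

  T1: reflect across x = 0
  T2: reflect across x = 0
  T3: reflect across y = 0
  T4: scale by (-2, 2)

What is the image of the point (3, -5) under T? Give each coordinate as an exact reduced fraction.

T(p) = (-6, 10)

T1 reflect across x = 0: (3, -5) → (-3, -5)
T2 reflect across x = 0: (-3, -5) → (3, -5)
T3 reflect across y = 0: (3, -5) → (3, 5)
T4 scale by (-2, 2): (3, 5) → (-6, 10)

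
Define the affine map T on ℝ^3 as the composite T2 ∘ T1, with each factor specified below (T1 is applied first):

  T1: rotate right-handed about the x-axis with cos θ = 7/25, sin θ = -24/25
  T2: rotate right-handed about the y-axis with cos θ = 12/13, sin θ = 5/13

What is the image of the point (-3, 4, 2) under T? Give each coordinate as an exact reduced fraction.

T1 rotate right-handed about the x-axis with cos θ = 7/25, sin θ = -24/25: (-3, 4, 2) → (-3, 76/25, -82/25)
T2 rotate right-handed about the y-axis with cos θ = 12/13, sin θ = 5/13: (-3, 76/25, -82/25) → (-262/65, 76/25, -609/325)

T(p) = (-262/65, 76/25, -609/325)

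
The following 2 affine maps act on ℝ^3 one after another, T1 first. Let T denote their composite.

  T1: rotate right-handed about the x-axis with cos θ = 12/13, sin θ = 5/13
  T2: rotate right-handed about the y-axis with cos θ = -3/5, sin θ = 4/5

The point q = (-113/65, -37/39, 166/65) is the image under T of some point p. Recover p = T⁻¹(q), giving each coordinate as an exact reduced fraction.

p = (-1, -2, -7/3)

T1 = [1 0 0 0; 0 12/13 -5/13 0; 0 5/13 12/13 0; 0 0 0 1]
T2·T1 = [-3/5 4/13 48/65 0; 0 12/13 -5/13 0; -4/5 -3/13 -36/65 0; 0 0 0 1]
det M = 1; M⁻¹ = [-3/5 0 -4/5 0; 4/13 12/13 -3/13 0; 48/65 -5/13 -36/65 0; 0 0 0 1]
M⁻¹ · (-113/65, -37/39, 166/65)ᵀ = (-1, -2, -7/3)ᵀ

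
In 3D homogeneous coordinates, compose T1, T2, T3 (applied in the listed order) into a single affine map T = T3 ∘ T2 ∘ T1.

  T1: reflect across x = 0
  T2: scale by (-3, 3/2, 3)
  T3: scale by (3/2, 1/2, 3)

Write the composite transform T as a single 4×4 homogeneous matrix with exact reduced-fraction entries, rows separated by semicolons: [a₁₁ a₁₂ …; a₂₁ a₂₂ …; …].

T1 = [-1 0 0 0; 0 1 0 0; 0 0 1 0; 0 0 0 1]
T2·T1 = [3 0 0 0; 0 3/2 0 0; 0 0 3 0; 0 0 0 1]
T3·…·T1 = [9/2 0 0 0; 0 3/4 0 0; 0 0 9 0; 0 0 0 1]

T = [9/2 0 0 0; 0 3/4 0 0; 0 0 9 0; 0 0 0 1]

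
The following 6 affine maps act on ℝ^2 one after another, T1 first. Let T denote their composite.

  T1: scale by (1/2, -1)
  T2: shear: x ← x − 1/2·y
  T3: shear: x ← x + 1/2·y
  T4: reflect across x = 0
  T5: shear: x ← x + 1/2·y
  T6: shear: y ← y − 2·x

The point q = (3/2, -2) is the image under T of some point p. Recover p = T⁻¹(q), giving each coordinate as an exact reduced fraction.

T1 = [1/2 0 0; 0 -1 0; 0 0 1]
T2·T1 = [1/2 1/2 0; 0 -1 0; 0 0 1]
T3·…·T1 = [1/2 0 0; 0 -1 0; 0 0 1]
T4·…·T1 = [-1/2 0 0; 0 -1 0; 0 0 1]
T5·…·T1 = [-1/2 -1/2 0; 0 -1 0; 0 0 1]
T6·…·T1 = [-1/2 -1/2 0; 1 0 0; 0 0 1]
det M = 1/2; M⁻¹ = [0 1 0; -2 -1 0; 0 0 1]
M⁻¹ · (3/2, -2)ᵀ = (-2, -1)ᵀ

p = (-2, -1)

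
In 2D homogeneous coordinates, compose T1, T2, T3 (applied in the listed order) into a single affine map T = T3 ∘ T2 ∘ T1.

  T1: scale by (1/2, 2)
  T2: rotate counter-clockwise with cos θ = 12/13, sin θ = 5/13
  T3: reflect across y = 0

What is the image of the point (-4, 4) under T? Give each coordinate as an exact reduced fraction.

T1 scale by (1/2, 2): (-4, 4) → (-2, 8)
T2 rotate counter-clockwise with cos θ = 12/13, sin θ = 5/13: (-2, 8) → (-64/13, 86/13)
T3 reflect across y = 0: (-64/13, 86/13) → (-64/13, -86/13)

T(p) = (-64/13, -86/13)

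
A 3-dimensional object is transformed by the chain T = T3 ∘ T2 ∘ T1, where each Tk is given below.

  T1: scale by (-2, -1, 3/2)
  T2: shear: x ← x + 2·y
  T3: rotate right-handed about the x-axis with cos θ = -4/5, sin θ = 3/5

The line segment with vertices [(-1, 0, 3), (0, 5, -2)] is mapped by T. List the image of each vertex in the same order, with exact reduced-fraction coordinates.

image vertices: (2, -27/10, -18/5), (-10, 29/5, -3/5)

T1 scale by (-2, -1, 3/2): (-1, 0, 3) → (2, 0, 9/2); (0, 5, -2) → (0, -5, -3)
T2 shear: x ← x + 2·y: (2, 0, 9/2) → (2, 0, 9/2); (0, -5, -3) → (-10, -5, -3)
T3 rotate right-handed about the x-axis with cos θ = -4/5, sin θ = 3/5: (2, 0, 9/2) → (2, -27/10, -18/5); (-10, -5, -3) → (-10, 29/5, -3/5)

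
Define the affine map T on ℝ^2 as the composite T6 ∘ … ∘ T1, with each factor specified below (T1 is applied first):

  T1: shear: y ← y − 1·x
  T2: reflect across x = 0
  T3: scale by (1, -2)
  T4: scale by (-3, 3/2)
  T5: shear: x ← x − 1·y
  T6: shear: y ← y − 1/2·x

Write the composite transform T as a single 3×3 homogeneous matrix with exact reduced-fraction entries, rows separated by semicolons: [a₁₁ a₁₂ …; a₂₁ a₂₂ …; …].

T = [0 3 0; 3 -9/2 0; 0 0 1]

T1 = [1 0 0; -1 1 0; 0 0 1]
T2·T1 = [-1 0 0; -1 1 0; 0 0 1]
T3·…·T1 = [-1 0 0; 2 -2 0; 0 0 1]
T4·…·T1 = [3 0 0; 3 -3 0; 0 0 1]
T5·…·T1 = [0 3 0; 3 -3 0; 0 0 1]
T6·…·T1 = [0 3 0; 3 -9/2 0; 0 0 1]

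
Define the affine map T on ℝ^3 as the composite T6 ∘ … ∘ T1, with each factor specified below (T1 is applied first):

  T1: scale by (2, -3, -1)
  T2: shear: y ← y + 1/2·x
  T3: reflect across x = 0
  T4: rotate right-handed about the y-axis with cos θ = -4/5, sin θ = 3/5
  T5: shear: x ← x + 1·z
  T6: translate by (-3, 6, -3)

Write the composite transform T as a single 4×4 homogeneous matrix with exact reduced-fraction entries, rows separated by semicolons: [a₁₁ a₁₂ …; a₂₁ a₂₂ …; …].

T = [14/5 0 1/5 -3; 1 -3 0 6; 6/5 0 4/5 -3; 0 0 0 1]

T1 = [2 0 0 0; 0 -3 0 0; 0 0 -1 0; 0 0 0 1]
T2·T1 = [2 0 0 0; 1 -3 0 0; 0 0 -1 0; 0 0 0 1]
T3·…·T1 = [-2 0 0 0; 1 -3 0 0; 0 0 -1 0; 0 0 0 1]
T4·…·T1 = [8/5 0 -3/5 0; 1 -3 0 0; 6/5 0 4/5 0; 0 0 0 1]
T5·…·T1 = [14/5 0 1/5 0; 1 -3 0 0; 6/5 0 4/5 0; 0 0 0 1]
T6·…·T1 = [14/5 0 1/5 -3; 1 -3 0 6; 6/5 0 4/5 -3; 0 0 0 1]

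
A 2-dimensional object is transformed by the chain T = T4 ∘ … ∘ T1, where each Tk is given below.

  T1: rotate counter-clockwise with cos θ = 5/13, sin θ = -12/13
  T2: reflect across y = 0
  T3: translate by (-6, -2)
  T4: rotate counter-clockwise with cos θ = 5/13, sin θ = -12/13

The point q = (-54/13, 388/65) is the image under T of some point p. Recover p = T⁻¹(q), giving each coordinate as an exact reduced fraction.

T1 = [5/13 12/13 0; -12/13 5/13 0; 0 0 1]
T2·T1 = [5/13 12/13 0; 12/13 -5/13 0; 0 0 1]
T3·…·T1 = [5/13 12/13 -6; 12/13 -5/13 -2; 0 0 1]
T4·…·T1 = [1 0 -54/13; 0 -1 62/13; 0 0 1]
det M = -1; M⁻¹ = [1 0 54/13; 0 -1 62/13; 0 0 1]
M⁻¹ · (-54/13, 388/65)ᵀ = (0, -6/5)ᵀ

p = (0, -6/5)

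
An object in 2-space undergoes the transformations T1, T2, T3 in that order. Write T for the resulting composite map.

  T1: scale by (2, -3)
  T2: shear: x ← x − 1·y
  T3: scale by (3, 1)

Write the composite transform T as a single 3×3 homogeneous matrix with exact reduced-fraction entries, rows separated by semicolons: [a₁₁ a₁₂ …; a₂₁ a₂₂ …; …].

T = [6 9 0; 0 -3 0; 0 0 1]

T1 = [2 0 0; 0 -3 0; 0 0 1]
T2·T1 = [2 3 0; 0 -3 0; 0 0 1]
T3·…·T1 = [6 9 0; 0 -3 0; 0 0 1]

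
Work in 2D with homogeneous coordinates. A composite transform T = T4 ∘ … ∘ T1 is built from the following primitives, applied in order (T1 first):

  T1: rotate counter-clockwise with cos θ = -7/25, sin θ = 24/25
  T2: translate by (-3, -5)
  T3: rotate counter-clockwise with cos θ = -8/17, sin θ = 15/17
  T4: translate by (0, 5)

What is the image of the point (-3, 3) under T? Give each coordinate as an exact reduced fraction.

T(p) = (4278/425, 1979/425)

T1 rotate counter-clockwise with cos θ = -7/25, sin θ = 24/25: (-3, 3) → (-51/25, -93/25)
T2 translate by (-3, -5): (-51/25, -93/25) → (-126/25, -218/25)
T3 rotate counter-clockwise with cos θ = -8/17, sin θ = 15/17: (-126/25, -218/25) → (4278/425, -146/425)
T4 translate by (0, 5): (4278/425, -146/425) → (4278/425, 1979/425)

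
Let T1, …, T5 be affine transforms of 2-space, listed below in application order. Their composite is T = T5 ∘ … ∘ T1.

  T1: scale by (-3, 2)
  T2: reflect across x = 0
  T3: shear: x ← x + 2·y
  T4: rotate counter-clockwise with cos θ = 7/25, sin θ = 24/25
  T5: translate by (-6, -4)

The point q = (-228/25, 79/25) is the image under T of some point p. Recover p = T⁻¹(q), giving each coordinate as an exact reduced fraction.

T1 = [-3 0 0; 0 2 0; 0 0 1]
T2·T1 = [3 0 0; 0 2 0; 0 0 1]
T3·…·T1 = [3 4 0; 0 2 0; 0 0 1]
T4·…·T1 = [21/25 -4/5 0; 72/25 22/5 0; 0 0 1]
T5·…·T1 = [21/25 -4/5 -6; 72/25 22/5 -4; 0 0 1]
det M = 6; M⁻¹ = [11/15 2/15 74/15; -12/25 7/50 -58/25; 0 0 1]
M⁻¹ · (-228/25, 79/25)ᵀ = (-4/3, 5/2)ᵀ

p = (-4/3, 5/2)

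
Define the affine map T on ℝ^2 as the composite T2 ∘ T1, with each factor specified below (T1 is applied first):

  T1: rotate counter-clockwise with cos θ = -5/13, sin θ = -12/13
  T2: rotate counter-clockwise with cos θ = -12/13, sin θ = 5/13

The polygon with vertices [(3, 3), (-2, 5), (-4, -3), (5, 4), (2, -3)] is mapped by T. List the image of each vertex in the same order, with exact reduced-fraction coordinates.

T1 rotate counter-clockwise with cos θ = -5/13, sin θ = -12/13: (3, 3) → (21/13, -51/13); (-2, 5) → (70/13, -1/13); (-4, -3) → (-16/13, 63/13); (5, 4) → (23/13, -80/13); (2, -3) → (-46/13, -9/13)
T2 rotate counter-clockwise with cos θ = -12/13, sin θ = 5/13: (21/13, -51/13) → (3/169, 717/169); (70/13, -1/13) → (-835/169, 362/169); (-16/13, 63/13) → (-123/169, -836/169); (23/13, -80/13) → (124/169, 1075/169); (-46/13, -9/13) → (597/169, -122/169)

image vertices: (3/169, 717/169), (-835/169, 362/169), (-123/169, -836/169), (124/169, 1075/169), (597/169, -122/169)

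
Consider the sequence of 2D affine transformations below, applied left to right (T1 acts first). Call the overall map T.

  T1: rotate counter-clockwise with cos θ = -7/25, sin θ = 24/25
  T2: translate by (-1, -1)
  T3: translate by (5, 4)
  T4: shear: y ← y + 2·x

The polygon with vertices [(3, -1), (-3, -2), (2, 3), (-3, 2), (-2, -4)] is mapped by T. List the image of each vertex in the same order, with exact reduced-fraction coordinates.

image vertices: (103/25, 72/5), (169/25, 71/5), (14/25, 26/5), (73/25, 27/5), (42/5, 19)

T1 rotate counter-clockwise with cos θ = -7/25, sin θ = 24/25: (3, -1) → (3/25, 79/25); (-3, -2) → (69/25, -58/25); (2, 3) → (-86/25, 27/25); (-3, 2) → (-27/25, -86/25); (-2, -4) → (22/5, -4/5)
T2 translate by (-1, -1): (3/25, 79/25) → (-22/25, 54/25); (69/25, -58/25) → (44/25, -83/25); (-86/25, 27/25) → (-111/25, 2/25); (-27/25, -86/25) → (-52/25, -111/25); (22/5, -4/5) → (17/5, -9/5)
T3 translate by (5, 4): (-22/25, 54/25) → (103/25, 154/25); (44/25, -83/25) → (169/25, 17/25); (-111/25, 2/25) → (14/25, 102/25); (-52/25, -111/25) → (73/25, -11/25); (17/5, -9/5) → (42/5, 11/5)
T4 shear: y ← y + 2·x: (103/25, 154/25) → (103/25, 72/5); (169/25, 17/25) → (169/25, 71/5); (14/25, 102/25) → (14/25, 26/5); (73/25, -11/25) → (73/25, 27/5); (42/5, 11/5) → (42/5, 19)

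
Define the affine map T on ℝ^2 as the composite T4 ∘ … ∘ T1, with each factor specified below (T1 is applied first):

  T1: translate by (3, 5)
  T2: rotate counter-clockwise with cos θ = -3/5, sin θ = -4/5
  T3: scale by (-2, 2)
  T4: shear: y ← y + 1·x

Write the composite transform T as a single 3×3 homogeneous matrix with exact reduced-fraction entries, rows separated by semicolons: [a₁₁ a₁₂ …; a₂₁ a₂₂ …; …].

T = [6/5 -8/5 -22/5; -2/5 -14/5 -76/5; 0 0 1]

T1 = [1 0 3; 0 1 5; 0 0 1]
T2·T1 = [-3/5 4/5 11/5; -4/5 -3/5 -27/5; 0 0 1]
T3·…·T1 = [6/5 -8/5 -22/5; -8/5 -6/5 -54/5; 0 0 1]
T4·…·T1 = [6/5 -8/5 -22/5; -2/5 -14/5 -76/5; 0 0 1]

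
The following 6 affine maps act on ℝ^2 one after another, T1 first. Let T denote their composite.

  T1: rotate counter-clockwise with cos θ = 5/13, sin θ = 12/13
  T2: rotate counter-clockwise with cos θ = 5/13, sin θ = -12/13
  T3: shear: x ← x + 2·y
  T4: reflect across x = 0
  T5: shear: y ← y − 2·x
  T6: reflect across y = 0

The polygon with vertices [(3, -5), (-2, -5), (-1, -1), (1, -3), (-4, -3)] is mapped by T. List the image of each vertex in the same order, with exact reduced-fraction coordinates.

image vertices: (7, 19), (12, 29), (3, 7), (5, 13), (10, 23)

T1 rotate counter-clockwise with cos θ = 5/13, sin θ = 12/13: (3, -5) → (75/13, 11/13); (-2, -5) → (50/13, -49/13); (-1, -1) → (7/13, -17/13); (1, -3) → (41/13, -3/13); (-4, -3) → (16/13, -63/13)
T2 rotate counter-clockwise with cos θ = 5/13, sin θ = -12/13: (75/13, 11/13) → (3, -5); (50/13, -49/13) → (-2, -5); (7/13, -17/13) → (-1, -1); (41/13, -3/13) → (1, -3); (16/13, -63/13) → (-4, -3)
T3 shear: x ← x + 2·y: (3, -5) → (-7, -5); (-2, -5) → (-12, -5); (-1, -1) → (-3, -1); (1, -3) → (-5, -3); (-4, -3) → (-10, -3)
T4 reflect across x = 0: (-7, -5) → (7, -5); (-12, -5) → (12, -5); (-3, -1) → (3, -1); (-5, -3) → (5, -3); (-10, -3) → (10, -3)
T5 shear: y ← y − 2·x: (7, -5) → (7, -19); (12, -5) → (12, -29); (3, -1) → (3, -7); (5, -3) → (5, -13); (10, -3) → (10, -23)
T6 reflect across y = 0: (7, -19) → (7, 19); (12, -29) → (12, 29); (3, -7) → (3, 7); (5, -13) → (5, 13); (10, -23) → (10, 23)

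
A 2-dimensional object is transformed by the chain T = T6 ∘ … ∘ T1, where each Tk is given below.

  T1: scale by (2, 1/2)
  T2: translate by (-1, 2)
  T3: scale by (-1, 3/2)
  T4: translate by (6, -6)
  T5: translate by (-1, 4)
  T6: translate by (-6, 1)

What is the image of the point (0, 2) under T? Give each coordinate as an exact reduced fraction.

T(p) = (0, 7/2)

T1 scale by (2, 1/2): (0, 2) → (0, 1)
T2 translate by (-1, 2): (0, 1) → (-1, 3)
T3 scale by (-1, 3/2): (-1, 3) → (1, 9/2)
T4 translate by (6, -6): (1, 9/2) → (7, -3/2)
T5 translate by (-1, 4): (7, -3/2) → (6, 5/2)
T6 translate by (-6, 1): (6, 5/2) → (0, 7/2)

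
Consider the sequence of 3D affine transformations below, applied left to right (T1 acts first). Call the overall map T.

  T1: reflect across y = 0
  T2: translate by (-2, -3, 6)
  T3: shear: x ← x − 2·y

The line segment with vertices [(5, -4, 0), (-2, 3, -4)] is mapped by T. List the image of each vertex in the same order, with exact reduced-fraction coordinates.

T1 reflect across y = 0: (5, -4, 0) → (5, 4, 0); (-2, 3, -4) → (-2, -3, -4)
T2 translate by (-2, -3, 6): (5, 4, 0) → (3, 1, 6); (-2, -3, -4) → (-4, -6, 2)
T3 shear: x ← x − 2·y: (3, 1, 6) → (1, 1, 6); (-4, -6, 2) → (8, -6, 2)

image vertices: (1, 1, 6), (8, -6, 2)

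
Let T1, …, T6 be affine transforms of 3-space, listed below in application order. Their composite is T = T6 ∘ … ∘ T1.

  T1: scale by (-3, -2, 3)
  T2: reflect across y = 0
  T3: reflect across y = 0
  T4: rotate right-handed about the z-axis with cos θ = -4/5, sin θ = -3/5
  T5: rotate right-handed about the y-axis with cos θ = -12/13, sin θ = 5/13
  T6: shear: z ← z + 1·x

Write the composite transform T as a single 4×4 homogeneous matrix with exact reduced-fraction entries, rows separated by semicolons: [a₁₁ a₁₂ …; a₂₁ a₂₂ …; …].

T1 = [-3 0 0 0; 0 -2 0 0; 0 0 3 0; 0 0 0 1]
T2·T1 = [-3 0 0 0; 0 2 0 0; 0 0 3 0; 0 0 0 1]
T3·…·T1 = [-3 0 0 0; 0 -2 0 0; 0 0 3 0; 0 0 0 1]
T4·…·T1 = [12/5 -6/5 0 0; 9/5 8/5 0 0; 0 0 3 0; 0 0 0 1]
T5·…·T1 = [-144/65 72/65 15/13 0; 9/5 8/5 0 0; -12/13 6/13 -36/13 0; 0 0 0 1]
T6·…·T1 = [-144/65 72/65 15/13 0; 9/5 8/5 0 0; -204/65 102/65 -21/13 0; 0 0 0 1]

T = [-144/65 72/65 15/13 0; 9/5 8/5 0 0; -204/65 102/65 -21/13 0; 0 0 0 1]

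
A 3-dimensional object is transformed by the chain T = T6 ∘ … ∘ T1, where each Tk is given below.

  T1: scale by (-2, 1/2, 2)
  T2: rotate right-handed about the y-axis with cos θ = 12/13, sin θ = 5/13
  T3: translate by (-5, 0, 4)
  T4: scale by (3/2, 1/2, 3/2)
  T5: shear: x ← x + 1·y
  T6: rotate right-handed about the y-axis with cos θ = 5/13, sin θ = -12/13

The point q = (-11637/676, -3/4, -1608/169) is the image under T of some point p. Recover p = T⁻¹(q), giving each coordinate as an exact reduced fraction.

T1 = [-2 0 0 0; 0 1/2 0 0; 0 0 2 0; 0 0 0 1]
T2·T1 = [-24/13 0 10/13 0; 0 1/2 0 0; 10/13 0 24/13 0; 0 0 0 1]
T3·…·T1 = [-24/13 0 10/13 -5; 0 1/2 0 0; 10/13 0 24/13 4; 0 0 0 1]
T4·…·T1 = [-36/13 0 15/13 -15/2; 0 1/4 0 0; 15/13 0 36/13 6; 0 0 0 1]
T5·…·T1 = [-36/13 1/4 15/13 -15/2; 0 1/4 0 0; 15/13 0 36/13 6; 0 0 0 1]
T6·…·T1 = [-360/169 5/52 -357/169 -219/26; 0 1/4 0 0; -357/169 3/13 360/169 -60/13; 0 0 0 1]
det M = -9/4; M⁻¹ = [-40/169 4/13 -119/507 -40/13; 0 4 0 0; -119/507 -5/39 40/169 -23/26; 0 0 0 1]
M⁻¹ · (-11637/676, -3/4, -1608/169)ᵀ = (3, -3, 1)ᵀ

p = (3, -3, 1)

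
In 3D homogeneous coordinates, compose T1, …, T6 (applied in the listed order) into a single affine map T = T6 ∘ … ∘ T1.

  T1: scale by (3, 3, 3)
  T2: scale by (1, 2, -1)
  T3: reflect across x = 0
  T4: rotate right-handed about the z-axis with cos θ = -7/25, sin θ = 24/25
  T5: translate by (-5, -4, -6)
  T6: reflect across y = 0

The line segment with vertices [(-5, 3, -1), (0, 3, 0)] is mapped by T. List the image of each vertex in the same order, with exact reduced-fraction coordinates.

T1 scale by (3, 3, 3): (-5, 3, -1) → (-15, 9, -3); (0, 3, 0) → (0, 9, 0)
T2 scale by (1, 2, -1): (-15, 9, -3) → (-15, 18, 3); (0, 9, 0) → (0, 18, 0)
T3 reflect across x = 0: (-15, 18, 3) → (15, 18, 3); (0, 18, 0) → (0, 18, 0)
T4 rotate right-handed about the z-axis with cos θ = -7/25, sin θ = 24/25: (15, 18, 3) → (-537/25, 234/25, 3); (0, 18, 0) → (-432/25, -126/25, 0)
T5 translate by (-5, -4, -6): (-537/25, 234/25, 3) → (-662/25, 134/25, -3); (-432/25, -126/25, 0) → (-557/25, -226/25, -6)
T6 reflect across y = 0: (-662/25, 134/25, -3) → (-662/25, -134/25, -3); (-557/25, -226/25, -6) → (-557/25, 226/25, -6)

image vertices: (-662/25, -134/25, -3), (-557/25, 226/25, -6)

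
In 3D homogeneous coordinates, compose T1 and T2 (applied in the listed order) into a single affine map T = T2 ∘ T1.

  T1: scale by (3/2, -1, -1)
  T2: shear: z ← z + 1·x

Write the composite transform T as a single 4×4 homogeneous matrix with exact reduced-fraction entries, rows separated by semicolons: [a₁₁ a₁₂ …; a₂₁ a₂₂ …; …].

T = [3/2 0 0 0; 0 -1 0 0; 3/2 0 -1 0; 0 0 0 1]

T1 = [3/2 0 0 0; 0 -1 0 0; 0 0 -1 0; 0 0 0 1]
T2·T1 = [3/2 0 0 0; 0 -1 0 0; 3/2 0 -1 0; 0 0 0 1]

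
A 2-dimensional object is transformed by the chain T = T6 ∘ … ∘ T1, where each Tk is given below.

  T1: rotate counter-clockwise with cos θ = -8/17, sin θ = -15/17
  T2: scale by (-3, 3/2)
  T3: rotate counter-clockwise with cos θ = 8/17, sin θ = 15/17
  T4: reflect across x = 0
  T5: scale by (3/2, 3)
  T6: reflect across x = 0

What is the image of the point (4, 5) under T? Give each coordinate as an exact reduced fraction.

T1 rotate counter-clockwise with cos θ = -8/17, sin θ = -15/17: (4, 5) → (43/17, -100/17)
T2 scale by (-3, 3/2): (43/17, -100/17) → (-129/17, -150/17)
T3 rotate counter-clockwise with cos θ = 8/17, sin θ = 15/17: (-129/17, -150/17) → (1218/289, -3135/289)
T4 reflect across x = 0: (1218/289, -3135/289) → (-1218/289, -3135/289)
T5 scale by (3/2, 3): (-1218/289, -3135/289) → (-1827/289, -9405/289)
T6 reflect across x = 0: (-1827/289, -9405/289) → (1827/289, -9405/289)

T(p) = (1827/289, -9405/289)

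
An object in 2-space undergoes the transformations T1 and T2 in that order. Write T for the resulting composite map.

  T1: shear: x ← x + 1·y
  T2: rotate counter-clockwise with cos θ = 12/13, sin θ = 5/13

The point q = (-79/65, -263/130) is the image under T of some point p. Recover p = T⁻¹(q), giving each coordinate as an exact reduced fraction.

p = (-1/2, -7/5)

T1 = [1 1 0; 0 1 0; 0 0 1]
T2·T1 = [12/13 7/13 0; 5/13 17/13 0; 0 0 1]
det M = 1; M⁻¹ = [17/13 -7/13 0; -5/13 12/13 0; 0 0 1]
M⁻¹ · (-79/65, -263/130)ᵀ = (-1/2, -7/5)ᵀ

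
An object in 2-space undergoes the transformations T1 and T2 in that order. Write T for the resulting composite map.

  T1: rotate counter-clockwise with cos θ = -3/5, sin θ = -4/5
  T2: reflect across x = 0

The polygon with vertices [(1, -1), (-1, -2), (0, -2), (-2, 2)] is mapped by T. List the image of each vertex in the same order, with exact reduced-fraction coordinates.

T1 rotate counter-clockwise with cos θ = -3/5, sin θ = -4/5: (1, -1) → (-7/5, -1/5); (-1, -2) → (-1, 2); (0, -2) → (-8/5, 6/5); (-2, 2) → (14/5, 2/5)
T2 reflect across x = 0: (-7/5, -1/5) → (7/5, -1/5); (-1, 2) → (1, 2); (-8/5, 6/5) → (8/5, 6/5); (14/5, 2/5) → (-14/5, 2/5)

image vertices: (7/5, -1/5), (1, 2), (8/5, 6/5), (-14/5, 2/5)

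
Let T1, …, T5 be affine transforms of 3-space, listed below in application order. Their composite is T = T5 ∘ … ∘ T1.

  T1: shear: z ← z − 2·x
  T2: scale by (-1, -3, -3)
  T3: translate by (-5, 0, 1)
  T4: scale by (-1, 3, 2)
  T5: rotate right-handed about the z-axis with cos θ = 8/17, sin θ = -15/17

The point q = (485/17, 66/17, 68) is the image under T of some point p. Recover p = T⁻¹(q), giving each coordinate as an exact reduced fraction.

p = (5, -3, -1)

T1 = [1 0 0 0; 0 1 0 0; -2 0 1 0; 0 0 0 1]
T2·T1 = [-1 0 0 0; 0 -3 0 0; 6 0 -3 0; 0 0 0 1]
T3·…·T1 = [-1 0 0 -5; 0 -3 0 0; 6 0 -3 1; 0 0 0 1]
T4·…·T1 = [1 0 0 5; 0 -9 0 0; 12 0 -6 2; 0 0 0 1]
T5·…·T1 = [8/17 -135/17 0 40/17; -15/17 -72/17 0 -75/17; 12 0 -6 2; 0 0 0 1]
det M = 54; M⁻¹ = [8/17 -15/17 0 -5; -5/51 -8/153 0 0; 16/17 -30/17 -1/6 -29/3; 0 0 0 1]
M⁻¹ · (485/17, 66/17, 68)ᵀ = (5, -3, -1)ᵀ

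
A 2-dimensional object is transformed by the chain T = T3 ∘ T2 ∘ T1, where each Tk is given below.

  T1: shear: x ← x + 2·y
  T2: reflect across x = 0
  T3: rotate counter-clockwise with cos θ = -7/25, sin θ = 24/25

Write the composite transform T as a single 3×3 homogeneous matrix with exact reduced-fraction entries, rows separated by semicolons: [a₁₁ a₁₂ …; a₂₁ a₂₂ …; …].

T = [7/25 -2/5 0; -24/25 -11/5 0; 0 0 1]

T1 = [1 2 0; 0 1 0; 0 0 1]
T2·T1 = [-1 -2 0; 0 1 0; 0 0 1]
T3·…·T1 = [7/25 -2/5 0; -24/25 -11/5 0; 0 0 1]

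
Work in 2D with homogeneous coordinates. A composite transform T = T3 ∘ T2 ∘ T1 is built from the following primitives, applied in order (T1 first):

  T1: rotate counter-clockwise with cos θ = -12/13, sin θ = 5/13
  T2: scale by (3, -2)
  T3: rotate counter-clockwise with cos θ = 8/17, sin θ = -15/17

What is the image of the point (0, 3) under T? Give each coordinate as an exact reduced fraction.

T1 rotate counter-clockwise with cos θ = -12/13, sin θ = 5/13: (0, 3) → (-15/13, -36/13)
T2 scale by (3, -2): (-15/13, -36/13) → (-45/13, 72/13)
T3 rotate counter-clockwise with cos θ = 8/17, sin θ = -15/17: (-45/13, 72/13) → (720/221, 1251/221)

T(p) = (720/221, 1251/221)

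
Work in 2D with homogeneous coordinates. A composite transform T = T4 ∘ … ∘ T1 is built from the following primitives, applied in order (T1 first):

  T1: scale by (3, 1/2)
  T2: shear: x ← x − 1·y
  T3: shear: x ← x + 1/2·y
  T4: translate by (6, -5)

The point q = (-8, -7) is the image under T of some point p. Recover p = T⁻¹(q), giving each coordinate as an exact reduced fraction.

p = (-5, -4)

T1 = [3 0 0; 0 1/2 0; 0 0 1]
T2·T1 = [3 -1/2 0; 0 1/2 0; 0 0 1]
T3·…·T1 = [3 -1/4 0; 0 1/2 0; 0 0 1]
T4·…·T1 = [3 -1/4 6; 0 1/2 -5; 0 0 1]
det M = 3/2; M⁻¹ = [1/3 1/6 -7/6; 0 2 10; 0 0 1]
M⁻¹ · (-8, -7)ᵀ = (-5, -4)ᵀ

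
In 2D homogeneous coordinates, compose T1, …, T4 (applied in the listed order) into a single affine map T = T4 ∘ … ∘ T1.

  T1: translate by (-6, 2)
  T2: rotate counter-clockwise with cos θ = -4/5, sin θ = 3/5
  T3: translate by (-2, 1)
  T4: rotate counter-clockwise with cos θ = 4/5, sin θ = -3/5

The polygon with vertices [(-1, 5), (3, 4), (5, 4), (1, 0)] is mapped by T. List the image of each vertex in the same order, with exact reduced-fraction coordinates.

image vertices: (-144/25, -167/25), (-148/25, -64/25), (-162/25, -16/25), (-38/25, -84/25)

T1 translate by (-6, 2): (-1, 5) → (-7, 7); (3, 4) → (-3, 6); (5, 4) → (-1, 6); (1, 0) → (-5, 2)
T2 rotate counter-clockwise with cos θ = -4/5, sin θ = 3/5: (-7, 7) → (7/5, -49/5); (-3, 6) → (-6/5, -33/5); (-1, 6) → (-14/5, -27/5); (-5, 2) → (14/5, -23/5)
T3 translate by (-2, 1): (7/5, -49/5) → (-3/5, -44/5); (-6/5, -33/5) → (-16/5, -28/5); (-14/5, -27/5) → (-24/5, -22/5); (14/5, -23/5) → (4/5, -18/5)
T4 rotate counter-clockwise with cos θ = 4/5, sin θ = -3/5: (-3/5, -44/5) → (-144/25, -167/25); (-16/5, -28/5) → (-148/25, -64/25); (-24/5, -22/5) → (-162/25, -16/25); (4/5, -18/5) → (-38/25, -84/25)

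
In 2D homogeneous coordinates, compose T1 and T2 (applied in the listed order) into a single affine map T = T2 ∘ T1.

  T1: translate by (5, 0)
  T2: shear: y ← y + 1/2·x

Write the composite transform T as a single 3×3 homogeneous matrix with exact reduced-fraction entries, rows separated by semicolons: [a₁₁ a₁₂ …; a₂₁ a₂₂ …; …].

T1 = [1 0 5; 0 1 0; 0 0 1]
T2·T1 = [1 0 5; 1/2 1 5/2; 0 0 1]

T = [1 0 5; 1/2 1 5/2; 0 0 1]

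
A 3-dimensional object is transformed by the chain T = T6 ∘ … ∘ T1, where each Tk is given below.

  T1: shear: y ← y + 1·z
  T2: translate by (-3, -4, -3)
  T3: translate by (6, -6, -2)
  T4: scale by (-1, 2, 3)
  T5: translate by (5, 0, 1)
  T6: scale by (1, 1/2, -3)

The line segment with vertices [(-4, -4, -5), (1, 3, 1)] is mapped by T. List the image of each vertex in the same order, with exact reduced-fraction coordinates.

T1 shear: y ← y + 1·z: (-4, -4, -5) → (-4, -9, -5); (1, 3, 1) → (1, 4, 1)
T2 translate by (-3, -4, -3): (-4, -9, -5) → (-7, -13, -8); (1, 4, 1) → (-2, 0, -2)
T3 translate by (6, -6, -2): (-7, -13, -8) → (-1, -19, -10); (-2, 0, -2) → (4, -6, -4)
T4 scale by (-1, 2, 3): (-1, -19, -10) → (1, -38, -30); (4, -6, -4) → (-4, -12, -12)
T5 translate by (5, 0, 1): (1, -38, -30) → (6, -38, -29); (-4, -12, -12) → (1, -12, -11)
T6 scale by (1, 1/2, -3): (6, -38, -29) → (6, -19, 87); (1, -12, -11) → (1, -6, 33)

image vertices: (6, -19, 87), (1, -6, 33)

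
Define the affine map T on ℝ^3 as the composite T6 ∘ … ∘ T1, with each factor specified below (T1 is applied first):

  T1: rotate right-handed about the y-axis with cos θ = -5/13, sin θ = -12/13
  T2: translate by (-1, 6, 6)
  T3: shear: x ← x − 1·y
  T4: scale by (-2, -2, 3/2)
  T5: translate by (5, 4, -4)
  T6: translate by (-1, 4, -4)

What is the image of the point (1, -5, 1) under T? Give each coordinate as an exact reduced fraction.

T1 rotate right-handed about the y-axis with cos θ = -5/13, sin θ = -12/13: (1, -5, 1) → (-17/13, -5, 7/13)
T2 translate by (-1, 6, 6): (-17/13, -5, 7/13) → (-30/13, 1, 85/13)
T3 shear: x ← x − 1·y: (-30/13, 1, 85/13) → (-43/13, 1, 85/13)
T4 scale by (-2, -2, 3/2): (-43/13, 1, 85/13) → (86/13, -2, 255/26)
T5 translate by (5, 4, -4): (86/13, -2, 255/26) → (151/13, 2, 151/26)
T6 translate by (-1, 4, -4): (151/13, 2, 151/26) → (138/13, 6, 47/26)

T(p) = (138/13, 6, 47/26)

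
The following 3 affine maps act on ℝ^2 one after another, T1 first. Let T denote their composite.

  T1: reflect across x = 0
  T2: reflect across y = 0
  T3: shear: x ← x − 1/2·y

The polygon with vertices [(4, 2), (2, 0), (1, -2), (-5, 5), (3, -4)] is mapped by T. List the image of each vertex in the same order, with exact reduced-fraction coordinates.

image vertices: (-3, -2), (-2, 0), (-2, 2), (15/2, -5), (-5, 4)

T1 reflect across x = 0: (4, 2) → (-4, 2); (2, 0) → (-2, 0); (1, -2) → (-1, -2); (-5, 5) → (5, 5); (3, -4) → (-3, -4)
T2 reflect across y = 0: (-4, 2) → (-4, -2); (-2, 0) → (-2, 0); (-1, -2) → (-1, 2); (5, 5) → (5, -5); (-3, -4) → (-3, 4)
T3 shear: x ← x − 1/2·y: (-4, -2) → (-3, -2); (-2, 0) → (-2, 0); (-1, 2) → (-2, 2); (5, -5) → (15/2, -5); (-3, 4) → (-5, 4)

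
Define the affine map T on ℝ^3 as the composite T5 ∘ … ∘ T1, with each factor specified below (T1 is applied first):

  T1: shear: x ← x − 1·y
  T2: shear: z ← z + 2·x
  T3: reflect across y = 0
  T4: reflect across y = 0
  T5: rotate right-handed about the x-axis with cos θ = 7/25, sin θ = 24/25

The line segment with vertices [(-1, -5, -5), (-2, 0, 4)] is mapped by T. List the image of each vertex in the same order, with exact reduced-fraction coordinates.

image vertices: (4, -107/25, -99/25), (-2, 0, 0)

T1 shear: x ← x − 1·y: (-1, -5, -5) → (4, -5, -5); (-2, 0, 4) → (-2, 0, 4)
T2 shear: z ← z + 2·x: (4, -5, -5) → (4, -5, 3); (-2, 0, 4) → (-2, 0, 0)
T3 reflect across y = 0: (4, -5, 3) → (4, 5, 3); (-2, 0, 0) → (-2, 0, 0)
T4 reflect across y = 0: (4, 5, 3) → (4, -5, 3); (-2, 0, 0) → (-2, 0, 0)
T5 rotate right-handed about the x-axis with cos θ = 7/25, sin θ = 24/25: (4, -5, 3) → (4, -107/25, -99/25); (-2, 0, 0) → (-2, 0, 0)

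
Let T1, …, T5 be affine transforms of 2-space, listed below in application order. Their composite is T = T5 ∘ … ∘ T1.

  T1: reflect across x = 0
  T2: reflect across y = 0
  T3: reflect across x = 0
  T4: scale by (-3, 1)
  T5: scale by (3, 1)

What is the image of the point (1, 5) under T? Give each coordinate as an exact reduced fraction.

T(p) = (-9, -5)

T1 reflect across x = 0: (1, 5) → (-1, 5)
T2 reflect across y = 0: (-1, 5) → (-1, -5)
T3 reflect across x = 0: (-1, -5) → (1, -5)
T4 scale by (-3, 1): (1, -5) → (-3, -5)
T5 scale by (3, 1): (-3, -5) → (-9, -5)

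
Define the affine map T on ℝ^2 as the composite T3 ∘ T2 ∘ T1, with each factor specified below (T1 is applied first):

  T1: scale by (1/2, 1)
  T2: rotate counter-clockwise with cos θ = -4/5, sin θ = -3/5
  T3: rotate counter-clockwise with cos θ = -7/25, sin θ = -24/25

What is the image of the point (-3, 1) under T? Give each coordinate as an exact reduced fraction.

T1 scale by (1/2, 1): (-3, 1) → (-3/2, 1)
T2 rotate counter-clockwise with cos θ = -4/5, sin θ = -3/5: (-3/2, 1) → (9/5, 1/10)
T3 rotate counter-clockwise with cos θ = -7/25, sin θ = -24/25: (9/5, 1/10) → (-51/125, -439/250)

T(p) = (-51/125, -439/250)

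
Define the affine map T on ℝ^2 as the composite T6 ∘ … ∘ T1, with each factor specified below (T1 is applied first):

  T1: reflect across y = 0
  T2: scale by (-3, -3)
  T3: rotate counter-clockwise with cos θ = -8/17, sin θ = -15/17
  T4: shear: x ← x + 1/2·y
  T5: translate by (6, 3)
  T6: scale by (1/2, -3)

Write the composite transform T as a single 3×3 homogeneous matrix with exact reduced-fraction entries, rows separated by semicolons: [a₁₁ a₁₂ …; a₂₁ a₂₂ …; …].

T = [93/68 33/34 3; -135/17 72/17 -9; 0 0 1]

T1 = [1 0 0; 0 -1 0; 0 0 1]
T2·T1 = [-3 0 0; 0 3 0; 0 0 1]
T3·…·T1 = [24/17 45/17 0; 45/17 -24/17 0; 0 0 1]
T4·…·T1 = [93/34 33/17 0; 45/17 -24/17 0; 0 0 1]
T5·…·T1 = [93/34 33/17 6; 45/17 -24/17 3; 0 0 1]
T6·…·T1 = [93/68 33/34 3; -135/17 72/17 -9; 0 0 1]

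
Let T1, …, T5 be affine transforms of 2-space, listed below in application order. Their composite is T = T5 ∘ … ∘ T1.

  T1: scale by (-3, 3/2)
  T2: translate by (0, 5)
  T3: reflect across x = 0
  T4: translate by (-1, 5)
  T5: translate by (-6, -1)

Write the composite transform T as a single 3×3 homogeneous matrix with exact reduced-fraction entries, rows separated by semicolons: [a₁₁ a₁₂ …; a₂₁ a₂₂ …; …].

T1 = [-3 0 0; 0 3/2 0; 0 0 1]
T2·T1 = [-3 0 0; 0 3/2 5; 0 0 1]
T3·…·T1 = [3 0 0; 0 3/2 5; 0 0 1]
T4·…·T1 = [3 0 -1; 0 3/2 10; 0 0 1]
T5·…·T1 = [3 0 -7; 0 3/2 9; 0 0 1]

T = [3 0 -7; 0 3/2 9; 0 0 1]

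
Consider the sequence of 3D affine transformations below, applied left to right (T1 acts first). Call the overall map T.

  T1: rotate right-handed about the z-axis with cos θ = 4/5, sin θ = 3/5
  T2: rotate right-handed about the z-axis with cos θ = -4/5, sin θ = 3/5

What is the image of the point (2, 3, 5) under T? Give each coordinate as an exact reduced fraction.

T(p) = (-2, -3, 5)

T1 rotate right-handed about the z-axis with cos θ = 4/5, sin θ = 3/5: (2, 3, 5) → (-1/5, 18/5, 5)
T2 rotate right-handed about the z-axis with cos θ = -4/5, sin θ = 3/5: (-1/5, 18/5, 5) → (-2, -3, 5)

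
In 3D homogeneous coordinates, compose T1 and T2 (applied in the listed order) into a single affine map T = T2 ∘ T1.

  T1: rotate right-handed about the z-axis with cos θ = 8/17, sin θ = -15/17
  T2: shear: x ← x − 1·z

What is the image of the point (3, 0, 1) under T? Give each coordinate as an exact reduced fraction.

T(p) = (7/17, -45/17, 1)

T1 rotate right-handed about the z-axis with cos θ = 8/17, sin θ = -15/17: (3, 0, 1) → (24/17, -45/17, 1)
T2 shear: x ← x − 1·z: (24/17, -45/17, 1) → (7/17, -45/17, 1)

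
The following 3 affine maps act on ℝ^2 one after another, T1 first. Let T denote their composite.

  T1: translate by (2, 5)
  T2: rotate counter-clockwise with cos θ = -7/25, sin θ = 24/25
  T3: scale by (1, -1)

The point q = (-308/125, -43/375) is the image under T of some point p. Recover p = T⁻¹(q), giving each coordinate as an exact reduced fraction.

p = (-6/5, -8/3)

T1 = [1 0 2; 0 1 5; 0 0 1]
T2·T1 = [-7/25 -24/25 -134/25; 24/25 -7/25 13/25; 0 0 1]
T3·…·T1 = [-7/25 -24/25 -134/25; -24/25 7/25 -13/25; 0 0 1]
det M = -1; M⁻¹ = [-7/25 -24/25 -2; -24/25 7/25 -5; 0 0 1]
M⁻¹ · (-308/125, -43/375)ᵀ = (-6/5, -8/3)ᵀ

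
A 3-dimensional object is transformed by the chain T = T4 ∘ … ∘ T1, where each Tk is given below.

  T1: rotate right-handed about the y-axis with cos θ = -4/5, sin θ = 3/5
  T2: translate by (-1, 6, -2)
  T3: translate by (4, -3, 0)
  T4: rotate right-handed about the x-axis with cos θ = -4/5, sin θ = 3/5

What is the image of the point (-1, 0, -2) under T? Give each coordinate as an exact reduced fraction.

T(p) = (13/5, -63/25, 41/25)

T1 rotate right-handed about the y-axis with cos θ = -4/5, sin θ = 3/5: (-1, 0, -2) → (-2/5, 0, 11/5)
T2 translate by (-1, 6, -2): (-2/5, 0, 11/5) → (-7/5, 6, 1/5)
T3 translate by (4, -3, 0): (-7/5, 6, 1/5) → (13/5, 3, 1/5)
T4 rotate right-handed about the x-axis with cos θ = -4/5, sin θ = 3/5: (13/5, 3, 1/5) → (13/5, -63/25, 41/25)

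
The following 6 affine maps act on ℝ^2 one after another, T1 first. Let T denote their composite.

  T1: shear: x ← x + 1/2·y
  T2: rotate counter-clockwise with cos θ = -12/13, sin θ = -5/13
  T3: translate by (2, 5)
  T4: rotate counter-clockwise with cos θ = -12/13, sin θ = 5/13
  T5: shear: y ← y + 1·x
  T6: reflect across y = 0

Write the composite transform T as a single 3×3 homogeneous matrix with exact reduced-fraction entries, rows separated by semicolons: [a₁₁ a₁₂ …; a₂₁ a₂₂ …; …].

T1 = [1 1/2 0; 0 1 0; 0 0 1]
T2·T1 = [-12/13 -1/13 0; -5/13 -29/26 0; 0 0 1]
T3·…·T1 = [-12/13 -1/13 2; -5/13 -29/26 5; 0 0 1]
T4·…·T1 = [1 1/2 -49/13; 0 1 -50/13; 0 0 1]
T5·…·T1 = [1 1/2 -49/13; 1 3/2 -99/13; 0 0 1]
T6·…·T1 = [1 1/2 -49/13; -1 -3/2 99/13; 0 0 1]

T = [1 1/2 -49/13; -1 -3/2 99/13; 0 0 1]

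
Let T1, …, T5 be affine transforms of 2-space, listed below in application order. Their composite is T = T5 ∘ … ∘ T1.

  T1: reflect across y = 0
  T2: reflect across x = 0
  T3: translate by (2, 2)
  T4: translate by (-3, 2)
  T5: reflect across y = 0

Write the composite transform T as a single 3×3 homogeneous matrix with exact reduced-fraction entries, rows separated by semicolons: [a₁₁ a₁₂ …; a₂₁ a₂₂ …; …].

T = [-1 0 -1; 0 1 -4; 0 0 1]

T1 = [1 0 0; 0 -1 0; 0 0 1]
T2·T1 = [-1 0 0; 0 -1 0; 0 0 1]
T3·…·T1 = [-1 0 2; 0 -1 2; 0 0 1]
T4·…·T1 = [-1 0 -1; 0 -1 4; 0 0 1]
T5·…·T1 = [-1 0 -1; 0 1 -4; 0 0 1]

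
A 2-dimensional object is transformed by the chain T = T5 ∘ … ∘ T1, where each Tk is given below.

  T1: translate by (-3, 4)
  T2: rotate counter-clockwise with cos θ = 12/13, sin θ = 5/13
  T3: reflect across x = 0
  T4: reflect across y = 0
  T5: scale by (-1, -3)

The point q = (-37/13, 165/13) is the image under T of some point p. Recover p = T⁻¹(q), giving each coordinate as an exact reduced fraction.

p = (2, 1)

T1 = [1 0 -3; 0 1 4; 0 0 1]
T2·T1 = [12/13 -5/13 -56/13; 5/13 12/13 33/13; 0 0 1]
T3·…·T1 = [-12/13 5/13 56/13; 5/13 12/13 33/13; 0 0 1]
T4·…·T1 = [-12/13 5/13 56/13; -5/13 -12/13 -33/13; 0 0 1]
T5·…·T1 = [12/13 -5/13 -56/13; 15/13 36/13 99/13; 0 0 1]
det M = 3; M⁻¹ = [12/13 5/39 3; -5/13 4/13 -4; 0 0 1]
M⁻¹ · (-37/13, 165/13)ᵀ = (2, 1)ᵀ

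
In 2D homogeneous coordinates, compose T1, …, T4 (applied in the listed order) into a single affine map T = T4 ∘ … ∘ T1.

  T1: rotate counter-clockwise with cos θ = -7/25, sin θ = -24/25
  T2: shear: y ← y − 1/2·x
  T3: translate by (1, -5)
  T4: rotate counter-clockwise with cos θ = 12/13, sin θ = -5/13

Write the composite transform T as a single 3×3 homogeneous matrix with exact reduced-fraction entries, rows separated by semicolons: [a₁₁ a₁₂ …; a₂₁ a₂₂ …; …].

T = [-373/650 193/325 -1; -211/325 -348/325 -5; 0 0 1]

T1 = [-7/25 24/25 0; -24/25 -7/25 0; 0 0 1]
T2·T1 = [-7/25 24/25 0; -41/50 -19/25 0; 0 0 1]
T3·…·T1 = [-7/25 24/25 1; -41/50 -19/25 -5; 0 0 1]
T4·…·T1 = [-373/650 193/325 -1; -211/325 -348/325 -5; 0 0 1]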